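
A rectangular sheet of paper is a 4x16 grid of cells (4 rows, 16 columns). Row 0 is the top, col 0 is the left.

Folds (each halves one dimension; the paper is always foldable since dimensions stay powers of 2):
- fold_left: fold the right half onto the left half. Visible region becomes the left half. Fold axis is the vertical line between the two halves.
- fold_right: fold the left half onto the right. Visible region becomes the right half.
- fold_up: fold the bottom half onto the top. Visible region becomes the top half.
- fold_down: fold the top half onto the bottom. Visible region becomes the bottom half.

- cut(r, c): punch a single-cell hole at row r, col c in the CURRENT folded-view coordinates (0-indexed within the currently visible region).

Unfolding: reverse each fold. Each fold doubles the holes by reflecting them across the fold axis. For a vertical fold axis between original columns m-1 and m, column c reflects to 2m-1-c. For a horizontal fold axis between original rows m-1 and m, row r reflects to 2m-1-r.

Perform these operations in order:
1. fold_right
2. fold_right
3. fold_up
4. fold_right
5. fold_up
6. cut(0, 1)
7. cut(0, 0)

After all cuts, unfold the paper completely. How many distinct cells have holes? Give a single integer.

Op 1 fold_right: fold axis v@8; visible region now rows[0,4) x cols[8,16) = 4x8
Op 2 fold_right: fold axis v@12; visible region now rows[0,4) x cols[12,16) = 4x4
Op 3 fold_up: fold axis h@2; visible region now rows[0,2) x cols[12,16) = 2x4
Op 4 fold_right: fold axis v@14; visible region now rows[0,2) x cols[14,16) = 2x2
Op 5 fold_up: fold axis h@1; visible region now rows[0,1) x cols[14,16) = 1x2
Op 6 cut(0, 1): punch at orig (0,15); cuts so far [(0, 15)]; region rows[0,1) x cols[14,16) = 1x2
Op 7 cut(0, 0): punch at orig (0,14); cuts so far [(0, 14), (0, 15)]; region rows[0,1) x cols[14,16) = 1x2
Unfold 1 (reflect across h@1): 4 holes -> [(0, 14), (0, 15), (1, 14), (1, 15)]
Unfold 2 (reflect across v@14): 8 holes -> [(0, 12), (0, 13), (0, 14), (0, 15), (1, 12), (1, 13), (1, 14), (1, 15)]
Unfold 3 (reflect across h@2): 16 holes -> [(0, 12), (0, 13), (0, 14), (0, 15), (1, 12), (1, 13), (1, 14), (1, 15), (2, 12), (2, 13), (2, 14), (2, 15), (3, 12), (3, 13), (3, 14), (3, 15)]
Unfold 4 (reflect across v@12): 32 holes -> [(0, 8), (0, 9), (0, 10), (0, 11), (0, 12), (0, 13), (0, 14), (0, 15), (1, 8), (1, 9), (1, 10), (1, 11), (1, 12), (1, 13), (1, 14), (1, 15), (2, 8), (2, 9), (2, 10), (2, 11), (2, 12), (2, 13), (2, 14), (2, 15), (3, 8), (3, 9), (3, 10), (3, 11), (3, 12), (3, 13), (3, 14), (3, 15)]
Unfold 5 (reflect across v@8): 64 holes -> [(0, 0), (0, 1), (0, 2), (0, 3), (0, 4), (0, 5), (0, 6), (0, 7), (0, 8), (0, 9), (0, 10), (0, 11), (0, 12), (0, 13), (0, 14), (0, 15), (1, 0), (1, 1), (1, 2), (1, 3), (1, 4), (1, 5), (1, 6), (1, 7), (1, 8), (1, 9), (1, 10), (1, 11), (1, 12), (1, 13), (1, 14), (1, 15), (2, 0), (2, 1), (2, 2), (2, 3), (2, 4), (2, 5), (2, 6), (2, 7), (2, 8), (2, 9), (2, 10), (2, 11), (2, 12), (2, 13), (2, 14), (2, 15), (3, 0), (3, 1), (3, 2), (3, 3), (3, 4), (3, 5), (3, 6), (3, 7), (3, 8), (3, 9), (3, 10), (3, 11), (3, 12), (3, 13), (3, 14), (3, 15)]

Answer: 64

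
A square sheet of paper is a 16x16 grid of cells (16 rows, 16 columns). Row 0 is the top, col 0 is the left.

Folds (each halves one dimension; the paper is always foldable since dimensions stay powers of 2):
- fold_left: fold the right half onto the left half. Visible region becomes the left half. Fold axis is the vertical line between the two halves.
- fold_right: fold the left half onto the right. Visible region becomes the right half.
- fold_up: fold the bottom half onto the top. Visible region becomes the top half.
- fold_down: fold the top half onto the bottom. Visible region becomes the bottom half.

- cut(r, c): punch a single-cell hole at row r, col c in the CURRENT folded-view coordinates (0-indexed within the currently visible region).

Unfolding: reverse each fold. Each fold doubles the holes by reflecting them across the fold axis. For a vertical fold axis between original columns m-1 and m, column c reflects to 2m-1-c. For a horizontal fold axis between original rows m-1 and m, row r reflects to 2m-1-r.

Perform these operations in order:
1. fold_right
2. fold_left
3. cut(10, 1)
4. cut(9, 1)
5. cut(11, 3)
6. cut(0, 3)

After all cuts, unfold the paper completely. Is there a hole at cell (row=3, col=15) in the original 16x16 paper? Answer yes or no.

Answer: no

Derivation:
Op 1 fold_right: fold axis v@8; visible region now rows[0,16) x cols[8,16) = 16x8
Op 2 fold_left: fold axis v@12; visible region now rows[0,16) x cols[8,12) = 16x4
Op 3 cut(10, 1): punch at orig (10,9); cuts so far [(10, 9)]; region rows[0,16) x cols[8,12) = 16x4
Op 4 cut(9, 1): punch at orig (9,9); cuts so far [(9, 9), (10, 9)]; region rows[0,16) x cols[8,12) = 16x4
Op 5 cut(11, 3): punch at orig (11,11); cuts so far [(9, 9), (10, 9), (11, 11)]; region rows[0,16) x cols[8,12) = 16x4
Op 6 cut(0, 3): punch at orig (0,11); cuts so far [(0, 11), (9, 9), (10, 9), (11, 11)]; region rows[0,16) x cols[8,12) = 16x4
Unfold 1 (reflect across v@12): 8 holes -> [(0, 11), (0, 12), (9, 9), (9, 14), (10, 9), (10, 14), (11, 11), (11, 12)]
Unfold 2 (reflect across v@8): 16 holes -> [(0, 3), (0, 4), (0, 11), (0, 12), (9, 1), (9, 6), (9, 9), (9, 14), (10, 1), (10, 6), (10, 9), (10, 14), (11, 3), (11, 4), (11, 11), (11, 12)]
Holes: [(0, 3), (0, 4), (0, 11), (0, 12), (9, 1), (9, 6), (9, 9), (9, 14), (10, 1), (10, 6), (10, 9), (10, 14), (11, 3), (11, 4), (11, 11), (11, 12)]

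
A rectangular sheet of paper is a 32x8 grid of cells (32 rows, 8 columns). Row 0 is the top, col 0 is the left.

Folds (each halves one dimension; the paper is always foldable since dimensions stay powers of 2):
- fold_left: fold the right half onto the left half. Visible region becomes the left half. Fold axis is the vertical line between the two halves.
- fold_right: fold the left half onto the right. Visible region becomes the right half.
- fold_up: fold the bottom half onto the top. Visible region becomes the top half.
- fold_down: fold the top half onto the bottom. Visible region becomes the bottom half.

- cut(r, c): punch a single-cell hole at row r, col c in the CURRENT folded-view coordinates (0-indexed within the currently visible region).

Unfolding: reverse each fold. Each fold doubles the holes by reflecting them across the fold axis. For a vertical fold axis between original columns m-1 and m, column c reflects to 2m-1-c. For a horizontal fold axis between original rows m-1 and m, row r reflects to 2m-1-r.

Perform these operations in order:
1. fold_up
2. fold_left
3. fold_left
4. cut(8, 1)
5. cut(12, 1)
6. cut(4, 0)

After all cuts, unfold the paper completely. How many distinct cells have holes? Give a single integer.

Answer: 24

Derivation:
Op 1 fold_up: fold axis h@16; visible region now rows[0,16) x cols[0,8) = 16x8
Op 2 fold_left: fold axis v@4; visible region now rows[0,16) x cols[0,4) = 16x4
Op 3 fold_left: fold axis v@2; visible region now rows[0,16) x cols[0,2) = 16x2
Op 4 cut(8, 1): punch at orig (8,1); cuts so far [(8, 1)]; region rows[0,16) x cols[0,2) = 16x2
Op 5 cut(12, 1): punch at orig (12,1); cuts so far [(8, 1), (12, 1)]; region rows[0,16) x cols[0,2) = 16x2
Op 6 cut(4, 0): punch at orig (4,0); cuts so far [(4, 0), (8, 1), (12, 1)]; region rows[0,16) x cols[0,2) = 16x2
Unfold 1 (reflect across v@2): 6 holes -> [(4, 0), (4, 3), (8, 1), (8, 2), (12, 1), (12, 2)]
Unfold 2 (reflect across v@4): 12 holes -> [(4, 0), (4, 3), (4, 4), (4, 7), (8, 1), (8, 2), (8, 5), (8, 6), (12, 1), (12, 2), (12, 5), (12, 6)]
Unfold 3 (reflect across h@16): 24 holes -> [(4, 0), (4, 3), (4, 4), (4, 7), (8, 1), (8, 2), (8, 5), (8, 6), (12, 1), (12, 2), (12, 5), (12, 6), (19, 1), (19, 2), (19, 5), (19, 6), (23, 1), (23, 2), (23, 5), (23, 6), (27, 0), (27, 3), (27, 4), (27, 7)]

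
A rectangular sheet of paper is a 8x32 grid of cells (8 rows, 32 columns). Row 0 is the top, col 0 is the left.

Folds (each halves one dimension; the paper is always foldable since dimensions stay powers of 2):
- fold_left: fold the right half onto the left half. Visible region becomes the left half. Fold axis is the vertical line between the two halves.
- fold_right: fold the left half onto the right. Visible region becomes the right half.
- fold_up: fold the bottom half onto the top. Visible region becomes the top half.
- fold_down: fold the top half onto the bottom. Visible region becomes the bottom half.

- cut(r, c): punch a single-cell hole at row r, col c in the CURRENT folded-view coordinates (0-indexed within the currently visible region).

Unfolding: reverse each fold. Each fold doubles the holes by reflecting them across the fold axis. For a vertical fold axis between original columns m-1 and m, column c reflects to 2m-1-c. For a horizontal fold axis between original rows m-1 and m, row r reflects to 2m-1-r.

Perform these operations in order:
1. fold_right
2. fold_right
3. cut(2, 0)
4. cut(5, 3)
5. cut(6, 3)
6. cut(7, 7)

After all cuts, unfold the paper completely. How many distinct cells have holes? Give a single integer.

Op 1 fold_right: fold axis v@16; visible region now rows[0,8) x cols[16,32) = 8x16
Op 2 fold_right: fold axis v@24; visible region now rows[0,8) x cols[24,32) = 8x8
Op 3 cut(2, 0): punch at orig (2,24); cuts so far [(2, 24)]; region rows[0,8) x cols[24,32) = 8x8
Op 4 cut(5, 3): punch at orig (5,27); cuts so far [(2, 24), (5, 27)]; region rows[0,8) x cols[24,32) = 8x8
Op 5 cut(6, 3): punch at orig (6,27); cuts so far [(2, 24), (5, 27), (6, 27)]; region rows[0,8) x cols[24,32) = 8x8
Op 6 cut(7, 7): punch at orig (7,31); cuts so far [(2, 24), (5, 27), (6, 27), (7, 31)]; region rows[0,8) x cols[24,32) = 8x8
Unfold 1 (reflect across v@24): 8 holes -> [(2, 23), (2, 24), (5, 20), (5, 27), (6, 20), (6, 27), (7, 16), (7, 31)]
Unfold 2 (reflect across v@16): 16 holes -> [(2, 7), (2, 8), (2, 23), (2, 24), (5, 4), (5, 11), (5, 20), (5, 27), (6, 4), (6, 11), (6, 20), (6, 27), (7, 0), (7, 15), (7, 16), (7, 31)]

Answer: 16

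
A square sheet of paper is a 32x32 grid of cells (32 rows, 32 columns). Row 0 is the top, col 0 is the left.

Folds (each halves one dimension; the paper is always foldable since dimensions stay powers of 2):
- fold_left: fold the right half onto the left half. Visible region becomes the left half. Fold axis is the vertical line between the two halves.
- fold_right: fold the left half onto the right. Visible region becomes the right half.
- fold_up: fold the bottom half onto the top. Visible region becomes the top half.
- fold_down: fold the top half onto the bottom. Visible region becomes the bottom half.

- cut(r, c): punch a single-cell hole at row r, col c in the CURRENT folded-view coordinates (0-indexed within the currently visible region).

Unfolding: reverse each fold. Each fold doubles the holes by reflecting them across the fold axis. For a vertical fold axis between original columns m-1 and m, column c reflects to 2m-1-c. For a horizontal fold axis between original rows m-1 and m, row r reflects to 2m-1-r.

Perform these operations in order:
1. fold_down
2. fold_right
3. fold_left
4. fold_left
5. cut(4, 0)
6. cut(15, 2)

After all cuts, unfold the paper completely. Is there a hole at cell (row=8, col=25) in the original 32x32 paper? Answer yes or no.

Answer: no

Derivation:
Op 1 fold_down: fold axis h@16; visible region now rows[16,32) x cols[0,32) = 16x32
Op 2 fold_right: fold axis v@16; visible region now rows[16,32) x cols[16,32) = 16x16
Op 3 fold_left: fold axis v@24; visible region now rows[16,32) x cols[16,24) = 16x8
Op 4 fold_left: fold axis v@20; visible region now rows[16,32) x cols[16,20) = 16x4
Op 5 cut(4, 0): punch at orig (20,16); cuts so far [(20, 16)]; region rows[16,32) x cols[16,20) = 16x4
Op 6 cut(15, 2): punch at orig (31,18); cuts so far [(20, 16), (31, 18)]; region rows[16,32) x cols[16,20) = 16x4
Unfold 1 (reflect across v@20): 4 holes -> [(20, 16), (20, 23), (31, 18), (31, 21)]
Unfold 2 (reflect across v@24): 8 holes -> [(20, 16), (20, 23), (20, 24), (20, 31), (31, 18), (31, 21), (31, 26), (31, 29)]
Unfold 3 (reflect across v@16): 16 holes -> [(20, 0), (20, 7), (20, 8), (20, 15), (20, 16), (20, 23), (20, 24), (20, 31), (31, 2), (31, 5), (31, 10), (31, 13), (31, 18), (31, 21), (31, 26), (31, 29)]
Unfold 4 (reflect across h@16): 32 holes -> [(0, 2), (0, 5), (0, 10), (0, 13), (0, 18), (0, 21), (0, 26), (0, 29), (11, 0), (11, 7), (11, 8), (11, 15), (11, 16), (11, 23), (11, 24), (11, 31), (20, 0), (20, 7), (20, 8), (20, 15), (20, 16), (20, 23), (20, 24), (20, 31), (31, 2), (31, 5), (31, 10), (31, 13), (31, 18), (31, 21), (31, 26), (31, 29)]
Holes: [(0, 2), (0, 5), (0, 10), (0, 13), (0, 18), (0, 21), (0, 26), (0, 29), (11, 0), (11, 7), (11, 8), (11, 15), (11, 16), (11, 23), (11, 24), (11, 31), (20, 0), (20, 7), (20, 8), (20, 15), (20, 16), (20, 23), (20, 24), (20, 31), (31, 2), (31, 5), (31, 10), (31, 13), (31, 18), (31, 21), (31, 26), (31, 29)]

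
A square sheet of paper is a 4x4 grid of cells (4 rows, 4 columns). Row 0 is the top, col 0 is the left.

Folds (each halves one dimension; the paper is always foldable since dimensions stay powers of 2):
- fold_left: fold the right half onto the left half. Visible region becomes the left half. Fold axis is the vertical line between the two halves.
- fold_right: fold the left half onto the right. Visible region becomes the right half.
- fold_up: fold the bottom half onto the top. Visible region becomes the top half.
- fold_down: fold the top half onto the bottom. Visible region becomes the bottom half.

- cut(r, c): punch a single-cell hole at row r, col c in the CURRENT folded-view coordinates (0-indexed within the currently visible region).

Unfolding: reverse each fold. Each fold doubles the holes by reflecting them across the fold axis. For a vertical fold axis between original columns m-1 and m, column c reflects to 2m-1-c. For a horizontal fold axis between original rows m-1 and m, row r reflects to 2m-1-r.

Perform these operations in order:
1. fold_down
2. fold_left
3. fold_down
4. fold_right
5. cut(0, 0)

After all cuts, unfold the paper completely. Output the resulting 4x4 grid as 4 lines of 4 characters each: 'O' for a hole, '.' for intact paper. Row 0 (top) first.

Op 1 fold_down: fold axis h@2; visible region now rows[2,4) x cols[0,4) = 2x4
Op 2 fold_left: fold axis v@2; visible region now rows[2,4) x cols[0,2) = 2x2
Op 3 fold_down: fold axis h@3; visible region now rows[3,4) x cols[0,2) = 1x2
Op 4 fold_right: fold axis v@1; visible region now rows[3,4) x cols[1,2) = 1x1
Op 5 cut(0, 0): punch at orig (3,1); cuts so far [(3, 1)]; region rows[3,4) x cols[1,2) = 1x1
Unfold 1 (reflect across v@1): 2 holes -> [(3, 0), (3, 1)]
Unfold 2 (reflect across h@3): 4 holes -> [(2, 0), (2, 1), (3, 0), (3, 1)]
Unfold 3 (reflect across v@2): 8 holes -> [(2, 0), (2, 1), (2, 2), (2, 3), (3, 0), (3, 1), (3, 2), (3, 3)]
Unfold 4 (reflect across h@2): 16 holes -> [(0, 0), (0, 1), (0, 2), (0, 3), (1, 0), (1, 1), (1, 2), (1, 3), (2, 0), (2, 1), (2, 2), (2, 3), (3, 0), (3, 1), (3, 2), (3, 3)]

Answer: OOOO
OOOO
OOOO
OOOO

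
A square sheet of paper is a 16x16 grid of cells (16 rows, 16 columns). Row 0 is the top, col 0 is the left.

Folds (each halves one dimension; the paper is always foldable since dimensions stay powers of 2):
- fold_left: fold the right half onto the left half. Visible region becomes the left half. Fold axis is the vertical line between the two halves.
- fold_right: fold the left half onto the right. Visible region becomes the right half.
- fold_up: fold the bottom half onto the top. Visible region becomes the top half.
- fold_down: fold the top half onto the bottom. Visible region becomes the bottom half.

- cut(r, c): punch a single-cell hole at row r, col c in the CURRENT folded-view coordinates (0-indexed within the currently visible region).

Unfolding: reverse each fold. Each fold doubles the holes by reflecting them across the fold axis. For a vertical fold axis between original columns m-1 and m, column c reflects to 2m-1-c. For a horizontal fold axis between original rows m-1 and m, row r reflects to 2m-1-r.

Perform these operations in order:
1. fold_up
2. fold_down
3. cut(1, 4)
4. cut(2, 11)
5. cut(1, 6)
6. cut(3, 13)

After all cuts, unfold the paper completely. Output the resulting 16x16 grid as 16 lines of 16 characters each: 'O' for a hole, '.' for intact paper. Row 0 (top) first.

Answer: .............O..
...........O....
....O.O.........
................
................
....O.O.........
...........O....
.............O..
.............O..
...........O....
....O.O.........
................
................
....O.O.........
...........O....
.............O..

Derivation:
Op 1 fold_up: fold axis h@8; visible region now rows[0,8) x cols[0,16) = 8x16
Op 2 fold_down: fold axis h@4; visible region now rows[4,8) x cols[0,16) = 4x16
Op 3 cut(1, 4): punch at orig (5,4); cuts so far [(5, 4)]; region rows[4,8) x cols[0,16) = 4x16
Op 4 cut(2, 11): punch at orig (6,11); cuts so far [(5, 4), (6, 11)]; region rows[4,8) x cols[0,16) = 4x16
Op 5 cut(1, 6): punch at orig (5,6); cuts so far [(5, 4), (5, 6), (6, 11)]; region rows[4,8) x cols[0,16) = 4x16
Op 6 cut(3, 13): punch at orig (7,13); cuts so far [(5, 4), (5, 6), (6, 11), (7, 13)]; region rows[4,8) x cols[0,16) = 4x16
Unfold 1 (reflect across h@4): 8 holes -> [(0, 13), (1, 11), (2, 4), (2, 6), (5, 4), (5, 6), (6, 11), (7, 13)]
Unfold 2 (reflect across h@8): 16 holes -> [(0, 13), (1, 11), (2, 4), (2, 6), (5, 4), (5, 6), (6, 11), (7, 13), (8, 13), (9, 11), (10, 4), (10, 6), (13, 4), (13, 6), (14, 11), (15, 13)]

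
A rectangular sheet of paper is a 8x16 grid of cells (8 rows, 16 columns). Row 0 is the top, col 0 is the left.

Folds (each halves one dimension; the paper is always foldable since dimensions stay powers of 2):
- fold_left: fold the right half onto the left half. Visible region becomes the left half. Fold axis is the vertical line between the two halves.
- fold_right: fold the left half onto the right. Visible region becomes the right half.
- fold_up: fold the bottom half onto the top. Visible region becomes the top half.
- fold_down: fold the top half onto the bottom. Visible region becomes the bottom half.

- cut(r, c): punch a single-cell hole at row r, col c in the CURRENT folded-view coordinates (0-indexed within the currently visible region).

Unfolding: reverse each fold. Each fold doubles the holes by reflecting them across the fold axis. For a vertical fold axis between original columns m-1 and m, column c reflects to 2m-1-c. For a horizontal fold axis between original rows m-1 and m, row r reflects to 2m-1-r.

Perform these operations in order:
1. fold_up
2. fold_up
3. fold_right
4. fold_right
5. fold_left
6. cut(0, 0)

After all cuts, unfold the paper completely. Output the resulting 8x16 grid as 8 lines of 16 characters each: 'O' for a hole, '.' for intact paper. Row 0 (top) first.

Op 1 fold_up: fold axis h@4; visible region now rows[0,4) x cols[0,16) = 4x16
Op 2 fold_up: fold axis h@2; visible region now rows[0,2) x cols[0,16) = 2x16
Op 3 fold_right: fold axis v@8; visible region now rows[0,2) x cols[8,16) = 2x8
Op 4 fold_right: fold axis v@12; visible region now rows[0,2) x cols[12,16) = 2x4
Op 5 fold_left: fold axis v@14; visible region now rows[0,2) x cols[12,14) = 2x2
Op 6 cut(0, 0): punch at orig (0,12); cuts so far [(0, 12)]; region rows[0,2) x cols[12,14) = 2x2
Unfold 1 (reflect across v@14): 2 holes -> [(0, 12), (0, 15)]
Unfold 2 (reflect across v@12): 4 holes -> [(0, 8), (0, 11), (0, 12), (0, 15)]
Unfold 3 (reflect across v@8): 8 holes -> [(0, 0), (0, 3), (0, 4), (0, 7), (0, 8), (0, 11), (0, 12), (0, 15)]
Unfold 4 (reflect across h@2): 16 holes -> [(0, 0), (0, 3), (0, 4), (0, 7), (0, 8), (0, 11), (0, 12), (0, 15), (3, 0), (3, 3), (3, 4), (3, 7), (3, 8), (3, 11), (3, 12), (3, 15)]
Unfold 5 (reflect across h@4): 32 holes -> [(0, 0), (0, 3), (0, 4), (0, 7), (0, 8), (0, 11), (0, 12), (0, 15), (3, 0), (3, 3), (3, 4), (3, 7), (3, 8), (3, 11), (3, 12), (3, 15), (4, 0), (4, 3), (4, 4), (4, 7), (4, 8), (4, 11), (4, 12), (4, 15), (7, 0), (7, 3), (7, 4), (7, 7), (7, 8), (7, 11), (7, 12), (7, 15)]

Answer: O..OO..OO..OO..O
................
................
O..OO..OO..OO..O
O..OO..OO..OO..O
................
................
O..OO..OO..OO..O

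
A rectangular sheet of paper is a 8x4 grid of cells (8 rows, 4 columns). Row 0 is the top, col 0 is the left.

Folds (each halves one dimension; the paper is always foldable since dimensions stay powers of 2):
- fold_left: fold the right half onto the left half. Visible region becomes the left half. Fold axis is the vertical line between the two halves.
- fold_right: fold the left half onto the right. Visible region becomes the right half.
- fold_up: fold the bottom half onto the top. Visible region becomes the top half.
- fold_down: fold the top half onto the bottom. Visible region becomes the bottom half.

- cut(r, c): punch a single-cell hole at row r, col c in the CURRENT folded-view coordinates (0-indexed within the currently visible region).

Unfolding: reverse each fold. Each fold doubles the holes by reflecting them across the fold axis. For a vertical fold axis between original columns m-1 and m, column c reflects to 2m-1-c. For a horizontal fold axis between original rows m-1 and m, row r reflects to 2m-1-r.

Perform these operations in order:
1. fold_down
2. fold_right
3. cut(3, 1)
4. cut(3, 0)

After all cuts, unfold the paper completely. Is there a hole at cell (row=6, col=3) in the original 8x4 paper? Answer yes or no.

Op 1 fold_down: fold axis h@4; visible region now rows[4,8) x cols[0,4) = 4x4
Op 2 fold_right: fold axis v@2; visible region now rows[4,8) x cols[2,4) = 4x2
Op 3 cut(3, 1): punch at orig (7,3); cuts so far [(7, 3)]; region rows[4,8) x cols[2,4) = 4x2
Op 4 cut(3, 0): punch at orig (7,2); cuts so far [(7, 2), (7, 3)]; region rows[4,8) x cols[2,4) = 4x2
Unfold 1 (reflect across v@2): 4 holes -> [(7, 0), (7, 1), (7, 2), (7, 3)]
Unfold 2 (reflect across h@4): 8 holes -> [(0, 0), (0, 1), (0, 2), (0, 3), (7, 0), (7, 1), (7, 2), (7, 3)]
Holes: [(0, 0), (0, 1), (0, 2), (0, 3), (7, 0), (7, 1), (7, 2), (7, 3)]

Answer: no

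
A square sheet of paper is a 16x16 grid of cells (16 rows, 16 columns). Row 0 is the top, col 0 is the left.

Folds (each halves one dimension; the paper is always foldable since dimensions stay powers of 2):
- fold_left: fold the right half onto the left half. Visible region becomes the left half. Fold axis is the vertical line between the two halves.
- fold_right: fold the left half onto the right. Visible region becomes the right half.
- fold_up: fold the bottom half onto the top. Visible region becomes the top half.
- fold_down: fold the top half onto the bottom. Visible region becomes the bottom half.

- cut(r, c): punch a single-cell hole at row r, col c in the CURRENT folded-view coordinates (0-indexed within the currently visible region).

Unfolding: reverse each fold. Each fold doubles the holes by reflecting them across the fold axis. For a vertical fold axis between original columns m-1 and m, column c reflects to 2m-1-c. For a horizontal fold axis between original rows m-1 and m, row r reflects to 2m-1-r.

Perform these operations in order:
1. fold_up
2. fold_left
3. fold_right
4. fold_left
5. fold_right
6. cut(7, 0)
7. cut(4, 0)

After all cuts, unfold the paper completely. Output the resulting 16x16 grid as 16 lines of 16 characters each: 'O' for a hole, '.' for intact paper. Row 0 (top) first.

Answer: ................
................
................
................
OOOOOOOOOOOOOOOO
................
................
OOOOOOOOOOOOOOOO
OOOOOOOOOOOOOOOO
................
................
OOOOOOOOOOOOOOOO
................
................
................
................

Derivation:
Op 1 fold_up: fold axis h@8; visible region now rows[0,8) x cols[0,16) = 8x16
Op 2 fold_left: fold axis v@8; visible region now rows[0,8) x cols[0,8) = 8x8
Op 3 fold_right: fold axis v@4; visible region now rows[0,8) x cols[4,8) = 8x4
Op 4 fold_left: fold axis v@6; visible region now rows[0,8) x cols[4,6) = 8x2
Op 5 fold_right: fold axis v@5; visible region now rows[0,8) x cols[5,6) = 8x1
Op 6 cut(7, 0): punch at orig (7,5); cuts so far [(7, 5)]; region rows[0,8) x cols[5,6) = 8x1
Op 7 cut(4, 0): punch at orig (4,5); cuts so far [(4, 5), (7, 5)]; region rows[0,8) x cols[5,6) = 8x1
Unfold 1 (reflect across v@5): 4 holes -> [(4, 4), (4, 5), (7, 4), (7, 5)]
Unfold 2 (reflect across v@6): 8 holes -> [(4, 4), (4, 5), (4, 6), (4, 7), (7, 4), (7, 5), (7, 6), (7, 7)]
Unfold 3 (reflect across v@4): 16 holes -> [(4, 0), (4, 1), (4, 2), (4, 3), (4, 4), (4, 5), (4, 6), (4, 7), (7, 0), (7, 1), (7, 2), (7, 3), (7, 4), (7, 5), (7, 6), (7, 7)]
Unfold 4 (reflect across v@8): 32 holes -> [(4, 0), (4, 1), (4, 2), (4, 3), (4, 4), (4, 5), (4, 6), (4, 7), (4, 8), (4, 9), (4, 10), (4, 11), (4, 12), (4, 13), (4, 14), (4, 15), (7, 0), (7, 1), (7, 2), (7, 3), (7, 4), (7, 5), (7, 6), (7, 7), (7, 8), (7, 9), (7, 10), (7, 11), (7, 12), (7, 13), (7, 14), (7, 15)]
Unfold 5 (reflect across h@8): 64 holes -> [(4, 0), (4, 1), (4, 2), (4, 3), (4, 4), (4, 5), (4, 6), (4, 7), (4, 8), (4, 9), (4, 10), (4, 11), (4, 12), (4, 13), (4, 14), (4, 15), (7, 0), (7, 1), (7, 2), (7, 3), (7, 4), (7, 5), (7, 6), (7, 7), (7, 8), (7, 9), (7, 10), (7, 11), (7, 12), (7, 13), (7, 14), (7, 15), (8, 0), (8, 1), (8, 2), (8, 3), (8, 4), (8, 5), (8, 6), (8, 7), (8, 8), (8, 9), (8, 10), (8, 11), (8, 12), (8, 13), (8, 14), (8, 15), (11, 0), (11, 1), (11, 2), (11, 3), (11, 4), (11, 5), (11, 6), (11, 7), (11, 8), (11, 9), (11, 10), (11, 11), (11, 12), (11, 13), (11, 14), (11, 15)]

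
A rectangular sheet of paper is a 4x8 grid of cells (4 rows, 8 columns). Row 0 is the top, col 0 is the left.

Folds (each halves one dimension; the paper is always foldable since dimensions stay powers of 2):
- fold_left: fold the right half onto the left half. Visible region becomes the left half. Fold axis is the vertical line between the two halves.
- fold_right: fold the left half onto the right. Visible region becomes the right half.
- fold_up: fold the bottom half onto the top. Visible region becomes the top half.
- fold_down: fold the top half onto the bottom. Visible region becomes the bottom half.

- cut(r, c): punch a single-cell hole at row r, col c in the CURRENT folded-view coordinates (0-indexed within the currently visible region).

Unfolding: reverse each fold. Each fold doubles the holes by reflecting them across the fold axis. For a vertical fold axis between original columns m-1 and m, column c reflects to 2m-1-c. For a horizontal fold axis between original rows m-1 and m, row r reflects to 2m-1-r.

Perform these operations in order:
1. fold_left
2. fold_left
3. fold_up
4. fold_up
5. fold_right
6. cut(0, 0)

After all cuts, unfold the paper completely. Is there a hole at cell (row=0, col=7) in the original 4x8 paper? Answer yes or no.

Op 1 fold_left: fold axis v@4; visible region now rows[0,4) x cols[0,4) = 4x4
Op 2 fold_left: fold axis v@2; visible region now rows[0,4) x cols[0,2) = 4x2
Op 3 fold_up: fold axis h@2; visible region now rows[0,2) x cols[0,2) = 2x2
Op 4 fold_up: fold axis h@1; visible region now rows[0,1) x cols[0,2) = 1x2
Op 5 fold_right: fold axis v@1; visible region now rows[0,1) x cols[1,2) = 1x1
Op 6 cut(0, 0): punch at orig (0,1); cuts so far [(0, 1)]; region rows[0,1) x cols[1,2) = 1x1
Unfold 1 (reflect across v@1): 2 holes -> [(0, 0), (0, 1)]
Unfold 2 (reflect across h@1): 4 holes -> [(0, 0), (0, 1), (1, 0), (1, 1)]
Unfold 3 (reflect across h@2): 8 holes -> [(0, 0), (0, 1), (1, 0), (1, 1), (2, 0), (2, 1), (3, 0), (3, 1)]
Unfold 4 (reflect across v@2): 16 holes -> [(0, 0), (0, 1), (0, 2), (0, 3), (1, 0), (1, 1), (1, 2), (1, 3), (2, 0), (2, 1), (2, 2), (2, 3), (3, 0), (3, 1), (3, 2), (3, 3)]
Unfold 5 (reflect across v@4): 32 holes -> [(0, 0), (0, 1), (0, 2), (0, 3), (0, 4), (0, 5), (0, 6), (0, 7), (1, 0), (1, 1), (1, 2), (1, 3), (1, 4), (1, 5), (1, 6), (1, 7), (2, 0), (2, 1), (2, 2), (2, 3), (2, 4), (2, 5), (2, 6), (2, 7), (3, 0), (3, 1), (3, 2), (3, 3), (3, 4), (3, 5), (3, 6), (3, 7)]
Holes: [(0, 0), (0, 1), (0, 2), (0, 3), (0, 4), (0, 5), (0, 6), (0, 7), (1, 0), (1, 1), (1, 2), (1, 3), (1, 4), (1, 5), (1, 6), (1, 7), (2, 0), (2, 1), (2, 2), (2, 3), (2, 4), (2, 5), (2, 6), (2, 7), (3, 0), (3, 1), (3, 2), (3, 3), (3, 4), (3, 5), (3, 6), (3, 7)]

Answer: yes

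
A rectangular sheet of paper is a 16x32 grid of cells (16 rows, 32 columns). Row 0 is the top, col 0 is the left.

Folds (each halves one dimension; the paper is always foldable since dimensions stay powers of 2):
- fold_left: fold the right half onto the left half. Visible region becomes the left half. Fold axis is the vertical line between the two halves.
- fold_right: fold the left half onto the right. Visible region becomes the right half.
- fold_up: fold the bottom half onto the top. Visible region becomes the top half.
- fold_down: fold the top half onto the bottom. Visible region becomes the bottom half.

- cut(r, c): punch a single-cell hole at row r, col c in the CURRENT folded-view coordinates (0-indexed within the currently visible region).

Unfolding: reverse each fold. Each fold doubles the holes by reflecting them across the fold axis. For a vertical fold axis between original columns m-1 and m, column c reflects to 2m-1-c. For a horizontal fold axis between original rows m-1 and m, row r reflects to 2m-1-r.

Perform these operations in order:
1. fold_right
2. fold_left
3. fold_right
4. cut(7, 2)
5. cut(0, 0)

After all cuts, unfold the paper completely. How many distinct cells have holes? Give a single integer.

Answer: 16

Derivation:
Op 1 fold_right: fold axis v@16; visible region now rows[0,16) x cols[16,32) = 16x16
Op 2 fold_left: fold axis v@24; visible region now rows[0,16) x cols[16,24) = 16x8
Op 3 fold_right: fold axis v@20; visible region now rows[0,16) x cols[20,24) = 16x4
Op 4 cut(7, 2): punch at orig (7,22); cuts so far [(7, 22)]; region rows[0,16) x cols[20,24) = 16x4
Op 5 cut(0, 0): punch at orig (0,20); cuts so far [(0, 20), (7, 22)]; region rows[0,16) x cols[20,24) = 16x4
Unfold 1 (reflect across v@20): 4 holes -> [(0, 19), (0, 20), (7, 17), (7, 22)]
Unfold 2 (reflect across v@24): 8 holes -> [(0, 19), (0, 20), (0, 27), (0, 28), (7, 17), (7, 22), (7, 25), (7, 30)]
Unfold 3 (reflect across v@16): 16 holes -> [(0, 3), (0, 4), (0, 11), (0, 12), (0, 19), (0, 20), (0, 27), (0, 28), (7, 1), (7, 6), (7, 9), (7, 14), (7, 17), (7, 22), (7, 25), (7, 30)]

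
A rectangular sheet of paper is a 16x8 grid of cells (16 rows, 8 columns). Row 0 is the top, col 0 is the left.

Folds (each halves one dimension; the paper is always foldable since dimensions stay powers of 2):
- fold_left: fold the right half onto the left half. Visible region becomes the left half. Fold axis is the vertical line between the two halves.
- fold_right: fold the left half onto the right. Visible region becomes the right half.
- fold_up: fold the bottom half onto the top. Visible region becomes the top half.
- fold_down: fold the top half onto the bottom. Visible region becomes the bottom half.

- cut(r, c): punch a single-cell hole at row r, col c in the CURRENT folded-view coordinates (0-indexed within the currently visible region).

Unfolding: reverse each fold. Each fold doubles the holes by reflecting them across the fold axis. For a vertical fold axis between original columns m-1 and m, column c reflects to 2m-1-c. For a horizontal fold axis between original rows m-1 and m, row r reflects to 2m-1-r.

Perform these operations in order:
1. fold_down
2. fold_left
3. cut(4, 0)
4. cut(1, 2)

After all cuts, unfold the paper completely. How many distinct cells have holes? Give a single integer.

Answer: 8

Derivation:
Op 1 fold_down: fold axis h@8; visible region now rows[8,16) x cols[0,8) = 8x8
Op 2 fold_left: fold axis v@4; visible region now rows[8,16) x cols[0,4) = 8x4
Op 3 cut(4, 0): punch at orig (12,0); cuts so far [(12, 0)]; region rows[8,16) x cols[0,4) = 8x4
Op 4 cut(1, 2): punch at orig (9,2); cuts so far [(9, 2), (12, 0)]; region rows[8,16) x cols[0,4) = 8x4
Unfold 1 (reflect across v@4): 4 holes -> [(9, 2), (9, 5), (12, 0), (12, 7)]
Unfold 2 (reflect across h@8): 8 holes -> [(3, 0), (3, 7), (6, 2), (6, 5), (9, 2), (9, 5), (12, 0), (12, 7)]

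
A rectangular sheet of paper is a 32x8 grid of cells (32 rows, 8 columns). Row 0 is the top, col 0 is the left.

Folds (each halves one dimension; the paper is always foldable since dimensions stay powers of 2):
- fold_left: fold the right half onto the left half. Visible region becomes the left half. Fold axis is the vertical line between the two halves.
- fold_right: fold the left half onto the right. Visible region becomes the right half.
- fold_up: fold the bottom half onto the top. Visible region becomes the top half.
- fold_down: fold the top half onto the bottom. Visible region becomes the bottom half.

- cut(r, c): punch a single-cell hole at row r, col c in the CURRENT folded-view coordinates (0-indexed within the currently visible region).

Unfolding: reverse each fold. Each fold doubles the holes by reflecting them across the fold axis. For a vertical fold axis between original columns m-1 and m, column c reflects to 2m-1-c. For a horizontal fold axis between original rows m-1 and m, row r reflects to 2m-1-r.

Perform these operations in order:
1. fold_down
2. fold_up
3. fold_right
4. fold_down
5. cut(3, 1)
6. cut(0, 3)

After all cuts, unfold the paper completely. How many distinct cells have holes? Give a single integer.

Answer: 32

Derivation:
Op 1 fold_down: fold axis h@16; visible region now rows[16,32) x cols[0,8) = 16x8
Op 2 fold_up: fold axis h@24; visible region now rows[16,24) x cols[0,8) = 8x8
Op 3 fold_right: fold axis v@4; visible region now rows[16,24) x cols[4,8) = 8x4
Op 4 fold_down: fold axis h@20; visible region now rows[20,24) x cols[4,8) = 4x4
Op 5 cut(3, 1): punch at orig (23,5); cuts so far [(23, 5)]; region rows[20,24) x cols[4,8) = 4x4
Op 6 cut(0, 3): punch at orig (20,7); cuts so far [(20, 7), (23, 5)]; region rows[20,24) x cols[4,8) = 4x4
Unfold 1 (reflect across h@20): 4 holes -> [(16, 5), (19, 7), (20, 7), (23, 5)]
Unfold 2 (reflect across v@4): 8 holes -> [(16, 2), (16, 5), (19, 0), (19, 7), (20, 0), (20, 7), (23, 2), (23, 5)]
Unfold 3 (reflect across h@24): 16 holes -> [(16, 2), (16, 5), (19, 0), (19, 7), (20, 0), (20, 7), (23, 2), (23, 5), (24, 2), (24, 5), (27, 0), (27, 7), (28, 0), (28, 7), (31, 2), (31, 5)]
Unfold 4 (reflect across h@16): 32 holes -> [(0, 2), (0, 5), (3, 0), (3, 7), (4, 0), (4, 7), (7, 2), (7, 5), (8, 2), (8, 5), (11, 0), (11, 7), (12, 0), (12, 7), (15, 2), (15, 5), (16, 2), (16, 5), (19, 0), (19, 7), (20, 0), (20, 7), (23, 2), (23, 5), (24, 2), (24, 5), (27, 0), (27, 7), (28, 0), (28, 7), (31, 2), (31, 5)]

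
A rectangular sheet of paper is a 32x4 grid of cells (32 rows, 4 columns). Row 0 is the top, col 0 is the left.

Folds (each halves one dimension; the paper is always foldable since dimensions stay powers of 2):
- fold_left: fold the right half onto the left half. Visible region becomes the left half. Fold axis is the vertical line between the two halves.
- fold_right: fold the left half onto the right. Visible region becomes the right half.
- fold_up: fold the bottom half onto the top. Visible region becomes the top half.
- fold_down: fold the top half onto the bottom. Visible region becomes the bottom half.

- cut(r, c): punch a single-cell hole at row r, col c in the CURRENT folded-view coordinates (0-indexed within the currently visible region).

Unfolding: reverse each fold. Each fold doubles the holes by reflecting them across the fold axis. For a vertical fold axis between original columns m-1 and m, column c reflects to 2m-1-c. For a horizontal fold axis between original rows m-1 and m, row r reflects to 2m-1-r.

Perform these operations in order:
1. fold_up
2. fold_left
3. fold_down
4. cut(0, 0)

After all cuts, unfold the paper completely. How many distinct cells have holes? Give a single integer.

Answer: 8

Derivation:
Op 1 fold_up: fold axis h@16; visible region now rows[0,16) x cols[0,4) = 16x4
Op 2 fold_left: fold axis v@2; visible region now rows[0,16) x cols[0,2) = 16x2
Op 3 fold_down: fold axis h@8; visible region now rows[8,16) x cols[0,2) = 8x2
Op 4 cut(0, 0): punch at orig (8,0); cuts so far [(8, 0)]; region rows[8,16) x cols[0,2) = 8x2
Unfold 1 (reflect across h@8): 2 holes -> [(7, 0), (8, 0)]
Unfold 2 (reflect across v@2): 4 holes -> [(7, 0), (7, 3), (8, 0), (8, 3)]
Unfold 3 (reflect across h@16): 8 holes -> [(7, 0), (7, 3), (8, 0), (8, 3), (23, 0), (23, 3), (24, 0), (24, 3)]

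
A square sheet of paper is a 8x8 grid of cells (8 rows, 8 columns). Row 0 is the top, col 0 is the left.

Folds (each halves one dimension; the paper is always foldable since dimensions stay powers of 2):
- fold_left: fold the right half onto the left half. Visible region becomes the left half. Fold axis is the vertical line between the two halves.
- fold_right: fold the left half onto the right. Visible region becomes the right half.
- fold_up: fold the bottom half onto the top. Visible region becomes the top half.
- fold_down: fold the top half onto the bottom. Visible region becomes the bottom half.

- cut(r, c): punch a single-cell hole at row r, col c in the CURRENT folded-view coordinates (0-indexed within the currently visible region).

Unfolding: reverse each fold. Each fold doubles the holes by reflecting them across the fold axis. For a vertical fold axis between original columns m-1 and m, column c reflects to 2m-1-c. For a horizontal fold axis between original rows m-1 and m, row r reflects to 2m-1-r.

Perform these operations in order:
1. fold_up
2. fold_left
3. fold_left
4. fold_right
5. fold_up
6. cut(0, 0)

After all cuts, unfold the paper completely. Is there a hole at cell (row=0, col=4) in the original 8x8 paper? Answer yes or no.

Answer: yes

Derivation:
Op 1 fold_up: fold axis h@4; visible region now rows[0,4) x cols[0,8) = 4x8
Op 2 fold_left: fold axis v@4; visible region now rows[0,4) x cols[0,4) = 4x4
Op 3 fold_left: fold axis v@2; visible region now rows[0,4) x cols[0,2) = 4x2
Op 4 fold_right: fold axis v@1; visible region now rows[0,4) x cols[1,2) = 4x1
Op 5 fold_up: fold axis h@2; visible region now rows[0,2) x cols[1,2) = 2x1
Op 6 cut(0, 0): punch at orig (0,1); cuts so far [(0, 1)]; region rows[0,2) x cols[1,2) = 2x1
Unfold 1 (reflect across h@2): 2 holes -> [(0, 1), (3, 1)]
Unfold 2 (reflect across v@1): 4 holes -> [(0, 0), (0, 1), (3, 0), (3, 1)]
Unfold 3 (reflect across v@2): 8 holes -> [(0, 0), (0, 1), (0, 2), (0, 3), (3, 0), (3, 1), (3, 2), (3, 3)]
Unfold 4 (reflect across v@4): 16 holes -> [(0, 0), (0, 1), (0, 2), (0, 3), (0, 4), (0, 5), (0, 6), (0, 7), (3, 0), (3, 1), (3, 2), (3, 3), (3, 4), (3, 5), (3, 6), (3, 7)]
Unfold 5 (reflect across h@4): 32 holes -> [(0, 0), (0, 1), (0, 2), (0, 3), (0, 4), (0, 5), (0, 6), (0, 7), (3, 0), (3, 1), (3, 2), (3, 3), (3, 4), (3, 5), (3, 6), (3, 7), (4, 0), (4, 1), (4, 2), (4, 3), (4, 4), (4, 5), (4, 6), (4, 7), (7, 0), (7, 1), (7, 2), (7, 3), (7, 4), (7, 5), (7, 6), (7, 7)]
Holes: [(0, 0), (0, 1), (0, 2), (0, 3), (0, 4), (0, 5), (0, 6), (0, 7), (3, 0), (3, 1), (3, 2), (3, 3), (3, 4), (3, 5), (3, 6), (3, 7), (4, 0), (4, 1), (4, 2), (4, 3), (4, 4), (4, 5), (4, 6), (4, 7), (7, 0), (7, 1), (7, 2), (7, 3), (7, 4), (7, 5), (7, 6), (7, 7)]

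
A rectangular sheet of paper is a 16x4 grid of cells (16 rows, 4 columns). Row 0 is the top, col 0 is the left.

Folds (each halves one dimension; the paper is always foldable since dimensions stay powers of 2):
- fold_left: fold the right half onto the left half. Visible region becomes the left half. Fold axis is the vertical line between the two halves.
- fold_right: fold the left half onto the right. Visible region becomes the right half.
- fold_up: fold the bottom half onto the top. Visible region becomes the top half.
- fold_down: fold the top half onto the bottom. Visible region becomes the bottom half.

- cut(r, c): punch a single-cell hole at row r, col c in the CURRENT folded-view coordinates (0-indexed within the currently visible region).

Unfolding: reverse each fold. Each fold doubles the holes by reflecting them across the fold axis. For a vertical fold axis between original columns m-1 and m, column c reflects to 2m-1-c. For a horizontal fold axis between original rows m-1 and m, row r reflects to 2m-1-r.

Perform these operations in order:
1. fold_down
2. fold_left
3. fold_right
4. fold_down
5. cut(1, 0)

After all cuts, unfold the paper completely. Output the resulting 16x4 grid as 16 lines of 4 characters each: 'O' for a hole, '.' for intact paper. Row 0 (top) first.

Op 1 fold_down: fold axis h@8; visible region now rows[8,16) x cols[0,4) = 8x4
Op 2 fold_left: fold axis v@2; visible region now rows[8,16) x cols[0,2) = 8x2
Op 3 fold_right: fold axis v@1; visible region now rows[8,16) x cols[1,2) = 8x1
Op 4 fold_down: fold axis h@12; visible region now rows[12,16) x cols[1,2) = 4x1
Op 5 cut(1, 0): punch at orig (13,1); cuts so far [(13, 1)]; region rows[12,16) x cols[1,2) = 4x1
Unfold 1 (reflect across h@12): 2 holes -> [(10, 1), (13, 1)]
Unfold 2 (reflect across v@1): 4 holes -> [(10, 0), (10, 1), (13, 0), (13, 1)]
Unfold 3 (reflect across v@2): 8 holes -> [(10, 0), (10, 1), (10, 2), (10, 3), (13, 0), (13, 1), (13, 2), (13, 3)]
Unfold 4 (reflect across h@8): 16 holes -> [(2, 0), (2, 1), (2, 2), (2, 3), (5, 0), (5, 1), (5, 2), (5, 3), (10, 0), (10, 1), (10, 2), (10, 3), (13, 0), (13, 1), (13, 2), (13, 3)]

Answer: ....
....
OOOO
....
....
OOOO
....
....
....
....
OOOO
....
....
OOOO
....
....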